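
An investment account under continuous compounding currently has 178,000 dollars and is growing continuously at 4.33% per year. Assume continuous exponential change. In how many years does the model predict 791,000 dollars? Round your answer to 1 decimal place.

t ≈ 34.4 years

791000 = 178000 · e^(0.0433·t)
t = ln(791000/178000) / 0.0433 = ln(4.44382) / 0.0433 = 1.49151 / 0.0433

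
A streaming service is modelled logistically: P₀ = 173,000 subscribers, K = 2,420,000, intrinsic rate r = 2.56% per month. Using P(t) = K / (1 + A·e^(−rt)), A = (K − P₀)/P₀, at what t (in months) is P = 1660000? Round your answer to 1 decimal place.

A = (2420000 − 173000)/173000 = 12.98844
1660000 = 2420000/(1 + 12.98844·e^(−0.0256t)) → 1 + 12.98844·e^(−0.0256t) = 1.45783
e^(−0.0256t) = 0.035249 → t = ln(28.36949)/0.0256 = 3.34531/0.0256

t ≈ 130.7 months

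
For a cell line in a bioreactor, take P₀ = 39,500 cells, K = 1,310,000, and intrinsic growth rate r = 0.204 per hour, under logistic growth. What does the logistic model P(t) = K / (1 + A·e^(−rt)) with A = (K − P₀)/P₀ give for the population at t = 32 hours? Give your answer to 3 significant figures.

A = (1310000 − 39500)/39500 = 32.16456
P(32) = 1310000 / (1 + 32.16456·e^(−0.204·32)) = 1310000 / (1 + 32.16456·0.001462)
= 1310000 / 1.04702 ≈ 1251167.33

≈ 1,250,000 cells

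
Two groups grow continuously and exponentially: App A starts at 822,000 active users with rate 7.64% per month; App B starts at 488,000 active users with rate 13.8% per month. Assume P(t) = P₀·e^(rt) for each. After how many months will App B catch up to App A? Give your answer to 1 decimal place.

t ≈ 8.5 months

822000·e^(0.0764t) = 488000·e^(0.138t)
822000/488000 = e^((0.138 − 0.0764)t) → ln(1.68443) = 0.0616·t
t = 0.52142 / 0.0616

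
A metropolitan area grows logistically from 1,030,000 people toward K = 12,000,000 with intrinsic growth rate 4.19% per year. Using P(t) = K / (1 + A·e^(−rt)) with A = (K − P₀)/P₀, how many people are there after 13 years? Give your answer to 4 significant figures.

≈ 1,672,000 people

A = (12000000 − 1030000)/1030000 = 10.65049
P(13) = 12000000 / (1 + 10.65049·e^(−0.0419·13)) = 12000000 / (1 + 10.65049·0.580016)
= 12000000 / 7.17745 ≈ 1671903.11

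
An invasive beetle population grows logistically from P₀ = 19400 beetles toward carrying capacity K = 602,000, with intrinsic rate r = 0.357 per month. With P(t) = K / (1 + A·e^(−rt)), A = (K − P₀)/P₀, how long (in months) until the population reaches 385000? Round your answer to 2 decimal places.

t ≈ 11.14 months

A = (602000 − 19400)/19400 = 30.03093
385000 = 602000/(1 + 30.03093·e^(−0.357t)) → 1 + 30.03093·e^(−0.357t) = 1.56364
e^(−0.357t) = 0.018769 → t = ln(53.28068)/0.357 = 3.97557/0.357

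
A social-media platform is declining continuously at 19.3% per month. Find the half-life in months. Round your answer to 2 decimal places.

half-life = ln(2) / |r| = 0.69315 / 0.193

half-life ≈ 3.59 months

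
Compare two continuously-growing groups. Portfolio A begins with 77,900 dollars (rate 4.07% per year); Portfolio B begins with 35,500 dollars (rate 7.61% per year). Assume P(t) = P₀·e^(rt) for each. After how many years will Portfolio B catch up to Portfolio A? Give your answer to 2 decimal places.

t ≈ 22.20 years

77900·e^(0.0407t) = 35500·e^(0.0761t)
77900/35500 = e^((0.0761 − 0.0407)t) → ln(2.19437) = 0.0354·t
t = 0.78589 / 0.0354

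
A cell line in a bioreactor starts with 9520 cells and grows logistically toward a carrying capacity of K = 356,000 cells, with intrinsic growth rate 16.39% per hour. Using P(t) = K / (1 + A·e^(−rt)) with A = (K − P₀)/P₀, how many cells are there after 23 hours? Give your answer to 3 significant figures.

A = (356000 − 9520)/9520 = 36.39496
P(23) = 356000 / (1 + 36.39496·e^(−0.1639·23)) = 356000 / (1 + 36.39496·0.023059)
= 356000 / 1.83923 ≈ 193559.2

≈ 194,000 cells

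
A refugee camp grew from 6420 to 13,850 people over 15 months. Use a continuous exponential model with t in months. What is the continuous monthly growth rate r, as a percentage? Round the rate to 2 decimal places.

r ≈ 5.13% per month

13850 = 6420 · e^(r·15)
e^(15r) = 13850/6420 = 2.15732
r = ln(2.15732) / 15 = 0.76887 / 15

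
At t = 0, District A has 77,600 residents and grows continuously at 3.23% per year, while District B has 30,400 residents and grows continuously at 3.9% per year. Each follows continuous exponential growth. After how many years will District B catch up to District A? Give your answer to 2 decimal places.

77600·e^(0.0323t) = 30400·e^(0.039t)
77600/30400 = e^((0.039 − 0.0323)t) → ln(2.55263) = 0.0067·t
t = 0.93712 / 0.0067

t ≈ 139.87 years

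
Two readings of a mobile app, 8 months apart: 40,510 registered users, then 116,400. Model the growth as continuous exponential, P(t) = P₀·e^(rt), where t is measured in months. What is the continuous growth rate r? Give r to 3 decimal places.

r ≈ 0.132 per month

116400 = 40510 · e^(r·8)
e^(8r) = 116400/40510 = 2.87336
r = ln(2.87336) / 8 = 1.05548 / 8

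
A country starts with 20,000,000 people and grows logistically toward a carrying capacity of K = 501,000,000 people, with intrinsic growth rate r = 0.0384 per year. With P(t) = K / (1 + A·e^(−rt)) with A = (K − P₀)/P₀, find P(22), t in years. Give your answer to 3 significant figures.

A = (501000000 − 20000000)/20000000 = 24.05
P(22) = 501000000 / (1 + 24.05·e^(−0.0384·22)) = 501000000 / (1 + 24.05·0.429643)
= 501000000 / 11.33292 ≈ 44207491.34

≈ 44,200,000 people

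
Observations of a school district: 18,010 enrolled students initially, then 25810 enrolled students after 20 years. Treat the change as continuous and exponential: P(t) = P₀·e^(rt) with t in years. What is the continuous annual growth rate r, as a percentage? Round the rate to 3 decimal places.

r ≈ 1.799% per year

25810 = 18010 · e^(r·20)
e^(20r) = 25810/18010 = 1.43309
r = ln(1.43309) / 20 = 0.35983 / 20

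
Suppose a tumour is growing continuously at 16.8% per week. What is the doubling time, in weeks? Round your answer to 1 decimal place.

doubling time ≈ 4.1 weeks

doubling time = ln(2) / |r| = 0.69315 / 0.168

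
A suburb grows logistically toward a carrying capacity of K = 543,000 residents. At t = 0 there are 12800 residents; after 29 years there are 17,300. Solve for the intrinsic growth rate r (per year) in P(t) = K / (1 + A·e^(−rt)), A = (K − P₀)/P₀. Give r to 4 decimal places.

r ≈ 0.0107 per year

A = (543000 − 12800)/12800 = 41.42188
17300 = 543000/(1 + 41.42188·e^(−r·29)) → e^(−29r) = (31.38728 − 1)/41.42188 = 0.733605
r = −ln(0.733605)/29 = 0.30978/29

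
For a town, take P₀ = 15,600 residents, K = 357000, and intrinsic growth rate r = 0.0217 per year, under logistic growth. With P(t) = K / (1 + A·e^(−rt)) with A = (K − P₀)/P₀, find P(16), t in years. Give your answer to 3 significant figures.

≈ 21,700 residents

A = (357000 − 15600)/15600 = 21.88462
P(16) = 357000 / (1 + 21.88462·e^(−0.0217·16)) = 357000 / (1 + 21.88462·0.706664)
= 357000 / 16.46507 ≈ 21682.27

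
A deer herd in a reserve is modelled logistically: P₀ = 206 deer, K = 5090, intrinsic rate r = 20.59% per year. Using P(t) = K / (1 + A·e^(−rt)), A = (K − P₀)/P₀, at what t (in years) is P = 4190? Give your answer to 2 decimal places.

A = (5090 − 206)/206 = 23.70874
4190 = 5090/(1 + 23.70874·e^(−0.2059t)) → 1 + 23.70874·e^(−0.2059t) = 1.2148
e^(−0.2059t) = 0.00906 → t = ln(110.37735)/0.2059 = 4.7039/0.2059

t ≈ 22.85 years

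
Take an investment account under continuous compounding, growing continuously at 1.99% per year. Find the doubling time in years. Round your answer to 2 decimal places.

doubling time ≈ 34.83 years

doubling time = ln(2) / |r| = 0.69315 / 0.0199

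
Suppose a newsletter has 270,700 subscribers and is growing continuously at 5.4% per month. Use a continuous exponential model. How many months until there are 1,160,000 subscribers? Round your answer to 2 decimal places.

1160000 = 270700 · e^(0.054·t)
t = ln(1160000/270700) / 0.054 = ln(4.28519) / 0.054 = 1.45516 / 0.054

t ≈ 26.95 months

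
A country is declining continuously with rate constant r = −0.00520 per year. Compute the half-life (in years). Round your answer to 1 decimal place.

half-life ≈ 133.3 years

half-life = ln(2) / |r| = 0.69315 / 0.0052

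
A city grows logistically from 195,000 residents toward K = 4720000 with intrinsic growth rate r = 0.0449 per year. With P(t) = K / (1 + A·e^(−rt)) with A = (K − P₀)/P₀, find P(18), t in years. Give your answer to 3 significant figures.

≈ 416,000 residents

A = (4720000 − 195000)/195000 = 23.20513
P(18) = 4720000 / (1 + 23.20513·e^(−0.0449·18)) = 4720000 / (1 + 23.20513·0.44566)
= 4720000 / 11.34159 ≈ 416167.52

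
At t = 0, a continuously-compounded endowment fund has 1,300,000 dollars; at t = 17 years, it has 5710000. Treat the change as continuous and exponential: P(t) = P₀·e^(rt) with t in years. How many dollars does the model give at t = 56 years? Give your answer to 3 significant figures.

r = ln(5710000/1300000) / 17 ≈ 0.08705 per year
P(56) = 1300000 · e^(0.08705·56) = 1300000 · 130.95001 ≈ 170235018.12

≈ 170,000,000 dollars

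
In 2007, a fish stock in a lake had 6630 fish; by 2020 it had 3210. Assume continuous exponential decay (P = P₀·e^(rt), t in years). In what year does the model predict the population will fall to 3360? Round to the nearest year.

r = ln(3210/6630) / 13 = -0.72533/13 ≈ -0.055795 per year
t = ln(3360/6630) / r = -0.67966/-0.055795 ≈ 12.18 years after 2007

year 2019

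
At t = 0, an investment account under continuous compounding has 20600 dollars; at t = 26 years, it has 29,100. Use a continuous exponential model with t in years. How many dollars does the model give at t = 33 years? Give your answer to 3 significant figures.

r = ln(29100/20600) / 26 ≈ 0.013286 per year
P(33) = 20600 · e^(0.013286·33) = 20600 · 1.55031 ≈ 31936.3

≈ 31,900 dollars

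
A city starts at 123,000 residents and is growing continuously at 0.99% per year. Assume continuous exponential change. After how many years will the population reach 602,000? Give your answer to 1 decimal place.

602000 = 123000 · e^(0.0099·t)
t = ln(602000/123000) / 0.0099 = ln(4.89431) / 0.0099 = 1.58807 / 0.0099

t ≈ 160.4 years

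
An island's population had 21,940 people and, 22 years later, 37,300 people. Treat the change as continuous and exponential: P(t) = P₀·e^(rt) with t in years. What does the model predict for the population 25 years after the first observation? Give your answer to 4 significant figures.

≈ 40,100 people

r = ln(37300/21940) / 22 ≈ 0.024122 per year
P(25) = 21940 · e^(0.024122·25) = 21940 · 1.82768 ≈ 40099.31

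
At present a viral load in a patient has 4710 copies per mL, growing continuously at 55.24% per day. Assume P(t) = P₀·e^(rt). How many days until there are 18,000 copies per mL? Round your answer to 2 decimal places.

18000 = 4710 · e^(0.5524·t)
t = ln(18000/4710) / 0.5524 = ln(3.82166) / 0.5524 = 1.34068 / 0.5524

t ≈ 2.43 days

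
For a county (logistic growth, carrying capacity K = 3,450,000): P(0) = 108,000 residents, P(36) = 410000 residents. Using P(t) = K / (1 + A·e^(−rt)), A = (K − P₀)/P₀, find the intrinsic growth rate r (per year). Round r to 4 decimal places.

r ≈ 0.0397 per year

A = (3450000 − 108000)/108000 = 30.94444
410000 = 3450000/(1 + 30.94444·e^(−r·36)) → e^(−36r) = (8.41463 − 1)/30.94444 = 0.239611
r = −ln(0.239611)/36 = 1.42874/36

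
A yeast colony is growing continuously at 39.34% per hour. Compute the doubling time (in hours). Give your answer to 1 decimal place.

doubling time = ln(2) / |r| = 0.69315 / 0.3934

doubling time ≈ 1.8 hours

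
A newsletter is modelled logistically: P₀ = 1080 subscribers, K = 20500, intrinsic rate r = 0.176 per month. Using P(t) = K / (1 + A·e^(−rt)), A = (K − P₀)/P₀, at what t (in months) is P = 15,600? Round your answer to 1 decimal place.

A = (20500 − 1080)/1080 = 17.98148
15600 = 20500/(1 + 17.98148·e^(−0.176t)) → 1 + 17.98148·e^(−0.176t) = 1.3141
e^(−0.176t) = 0.017468 → t = ln(57.24717)/0.176 = 4.04738/0.176

t ≈ 23.0 months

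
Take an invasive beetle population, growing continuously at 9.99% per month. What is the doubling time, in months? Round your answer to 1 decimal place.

doubling time ≈ 6.9 months

doubling time = ln(2) / |r| = 0.69315 / 0.0999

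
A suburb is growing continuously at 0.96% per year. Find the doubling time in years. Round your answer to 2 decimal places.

doubling time = ln(2) / |r| = 0.69315 / 0.0096

doubling time ≈ 72.20 years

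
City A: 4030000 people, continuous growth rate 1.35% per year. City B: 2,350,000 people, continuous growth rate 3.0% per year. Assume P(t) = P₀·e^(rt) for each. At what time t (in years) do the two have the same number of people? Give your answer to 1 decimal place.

4030000·e^(0.0135t) = 2350000·e^(0.03t)
4030000/2350000 = e^((0.03 − 0.0135)t) → ln(1.71489) = 0.0165·t
t = 0.53935 / 0.0165

t ≈ 32.7 years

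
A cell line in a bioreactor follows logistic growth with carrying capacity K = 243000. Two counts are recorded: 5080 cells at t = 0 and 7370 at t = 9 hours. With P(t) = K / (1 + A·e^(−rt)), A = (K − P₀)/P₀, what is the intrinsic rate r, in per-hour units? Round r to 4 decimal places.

r ≈ 0.0424 per hour

A = (243000 − 5080)/5080 = 46.83465
7370 = 243000/(1 + 46.83465·e^(−r·9)) → e^(−9r) = (32.97151 − 1)/46.83465 = 0.682646
r = −ln(0.682646)/9 = 0.38178/9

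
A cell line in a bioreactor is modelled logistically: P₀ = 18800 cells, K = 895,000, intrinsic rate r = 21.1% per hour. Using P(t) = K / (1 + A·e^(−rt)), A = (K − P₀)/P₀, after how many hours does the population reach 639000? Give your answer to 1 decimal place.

t ≈ 22.5 hours

A = (895000 − 18800)/18800 = 46.60638
639000 = 895000/(1 + 46.60638·e^(−0.211t)) → 1 + 46.60638·e^(−0.211t) = 1.40063
e^(−0.211t) = 0.008596 → t = ln(116.3339)/0.211 = 4.75646/0.211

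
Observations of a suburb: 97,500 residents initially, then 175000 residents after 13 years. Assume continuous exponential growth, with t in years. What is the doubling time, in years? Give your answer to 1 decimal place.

r = ln(175000/97500) / 13 = ln(1.79487) / 13 ≈ 0.044995 per year
doubling time = ln 2 / |r| = 0.69315 / 0.044995

doubling time ≈ 15.4 years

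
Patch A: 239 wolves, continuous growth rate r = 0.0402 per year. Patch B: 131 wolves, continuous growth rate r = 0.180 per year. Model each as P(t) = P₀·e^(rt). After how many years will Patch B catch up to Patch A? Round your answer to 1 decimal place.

239·e^(0.0402t) = 131·e^(0.18t)
239/131 = e^((0.18 − 0.0402)t) → ln(1.82443) = 0.1398·t
t = 0.60127 / 0.1398

t ≈ 4.3 years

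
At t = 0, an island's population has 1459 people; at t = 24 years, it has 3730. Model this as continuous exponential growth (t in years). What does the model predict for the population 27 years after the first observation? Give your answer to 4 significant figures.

≈ 4,194 people

r = ln(3730/1459) / 24 ≈ 0.039111 per year
P(27) = 1459 · e^(0.039111·27) = 1459 · 2.87482 ≈ 4194.36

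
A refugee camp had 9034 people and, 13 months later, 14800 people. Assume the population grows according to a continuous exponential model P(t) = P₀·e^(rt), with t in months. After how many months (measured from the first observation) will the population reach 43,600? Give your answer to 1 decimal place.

t ≈ 41.5 months

r = ln(14800/9034) / 13 ≈ 0.037972 per month
t = ln(43600/9034) / r = 1.57406 / 0.037972 ≈ 41.454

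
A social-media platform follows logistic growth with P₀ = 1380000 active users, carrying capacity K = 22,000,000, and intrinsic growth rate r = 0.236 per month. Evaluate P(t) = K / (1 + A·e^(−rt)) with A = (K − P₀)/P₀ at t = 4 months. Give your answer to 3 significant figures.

A = (22000000 − 1380000)/1380000 = 14.94203
P(4) = 22000000 / (1 + 14.94203·e^(−0.236·4)) = 22000000 / (1 + 14.94203·0.389068)
= 22000000 / 6.81347 ≈ 3228897.11

≈ 3,230,000 active users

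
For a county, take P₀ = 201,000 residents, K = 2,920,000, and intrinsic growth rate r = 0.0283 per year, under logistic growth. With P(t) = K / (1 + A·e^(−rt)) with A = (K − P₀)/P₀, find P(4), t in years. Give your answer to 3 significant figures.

≈ 223,000 residents

A = (2920000 − 201000)/201000 = 13.52736
P(4) = 2920000 / (1 + 13.52736·e^(−0.0283·4)) = 2920000 / (1 + 13.52736·0.892972)
= 2920000 / 13.07956 ≈ 223249.15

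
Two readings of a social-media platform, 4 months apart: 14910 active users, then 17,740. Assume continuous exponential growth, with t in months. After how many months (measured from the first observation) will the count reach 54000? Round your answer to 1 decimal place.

t ≈ 29.6 months

r = ln(17740/14910) / 4 ≈ 0.043447 per month
t = ln(54000/14910) / r = 1.28695 / 0.043447 ≈ 29.621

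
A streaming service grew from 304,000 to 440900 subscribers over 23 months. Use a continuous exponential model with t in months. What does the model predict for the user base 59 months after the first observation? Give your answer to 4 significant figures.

≈ 789,000 subscribers

r = ln(440900/304000) / 23 ≈ 0.016165 per month
P(59) = 304000 · e^(0.016165·59) = 304000 · 2.59535 ≈ 788987.82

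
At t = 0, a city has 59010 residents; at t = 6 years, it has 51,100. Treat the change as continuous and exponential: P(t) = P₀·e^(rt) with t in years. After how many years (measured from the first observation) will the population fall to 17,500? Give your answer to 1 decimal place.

t ≈ 50.7 years

r = ln(51100/59010) / 6 ≈ -0.023987 per year
t = ln(17500/59010) / r = -1.21551 / -0.023987 ≈ 50.673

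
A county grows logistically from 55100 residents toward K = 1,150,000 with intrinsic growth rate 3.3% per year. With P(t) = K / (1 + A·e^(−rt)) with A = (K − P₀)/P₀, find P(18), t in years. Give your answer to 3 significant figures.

≈ 96,100 residents

A = (1150000 − 55100)/55100 = 19.87114
P(18) = 1150000 / (1 + 19.87114·e^(−0.033·18)) = 1150000 / (1 + 19.87114·0.552114)
= 1150000 / 11.97114 ≈ 96064.33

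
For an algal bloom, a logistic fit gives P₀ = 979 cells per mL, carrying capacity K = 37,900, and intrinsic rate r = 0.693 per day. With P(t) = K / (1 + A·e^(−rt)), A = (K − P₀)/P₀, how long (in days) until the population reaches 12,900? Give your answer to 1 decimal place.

t ≈ 4.3 days

A = (37900 − 979)/979 = 37.71297
12900 = 37900/(1 + 37.71297·e^(−0.693t)) → 1 + 37.71297·e^(−0.693t) = 2.93798
e^(−0.693t) = 0.051388 → t = ln(19.45989)/0.693 = 2.96836/0.693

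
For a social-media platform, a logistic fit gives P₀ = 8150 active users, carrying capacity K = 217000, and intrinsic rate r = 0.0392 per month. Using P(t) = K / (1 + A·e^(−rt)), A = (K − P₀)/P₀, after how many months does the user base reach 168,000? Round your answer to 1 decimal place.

t ≈ 114.2 months

A = (217000 − 8150)/8150 = 25.62577
168000 = 217000/(1 + 25.62577·e^(−0.0392t)) → 1 + 25.62577·e^(−0.0392t) = 1.29167
e^(−0.0392t) = 0.011382 → t = ln(87.85977)/0.0392 = 4.47574/0.0392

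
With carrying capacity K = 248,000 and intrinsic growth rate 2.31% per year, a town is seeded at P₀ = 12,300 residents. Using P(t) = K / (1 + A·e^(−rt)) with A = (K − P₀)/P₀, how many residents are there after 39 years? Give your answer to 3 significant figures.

A = (248000 − 12300)/12300 = 19.1626
P(39) = 248000 / (1 + 19.1626·e^(−0.0231·39)) = 248000 / (1 + 19.1626·0.406204)
= 248000 / 8.78392 ≈ 28233.4

≈ 28,200 residents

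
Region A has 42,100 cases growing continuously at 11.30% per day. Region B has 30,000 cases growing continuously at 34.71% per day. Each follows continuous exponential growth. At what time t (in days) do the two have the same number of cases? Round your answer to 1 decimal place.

42100·e^(0.113t) = 30000·e^(0.3471t)
42100/30000 = e^((0.3471 − 0.113)t) → ln(1.40333) = 0.2341·t
t = 0.33885 / 0.2341

t ≈ 1.4 days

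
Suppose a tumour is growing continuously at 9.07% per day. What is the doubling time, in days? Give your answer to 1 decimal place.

doubling time ≈ 7.6 days

doubling time = ln(2) / |r| = 0.69315 / 0.0907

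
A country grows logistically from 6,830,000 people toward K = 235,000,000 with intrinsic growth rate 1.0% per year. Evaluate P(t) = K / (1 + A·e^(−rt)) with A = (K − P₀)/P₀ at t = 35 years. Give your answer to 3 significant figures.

≈ 9,580,000 people

A = (235000000 − 6830000)/6830000 = 33.40703
P(35) = 235000000 / (1 + 33.40703·e^(−0.01·35)) = 235000000 / (1 + 33.40703·0.704688)
= 235000000 / 24.54153 ≈ 9575603.31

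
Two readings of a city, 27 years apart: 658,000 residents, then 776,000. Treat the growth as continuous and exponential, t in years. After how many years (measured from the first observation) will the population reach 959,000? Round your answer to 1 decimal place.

r = ln(776000/658000) / 27 ≈ 0.006109 per year
t = ln(959000/658000) / r = 0.37669 / 0.006109 ≈ 61.659

t ≈ 61.7 years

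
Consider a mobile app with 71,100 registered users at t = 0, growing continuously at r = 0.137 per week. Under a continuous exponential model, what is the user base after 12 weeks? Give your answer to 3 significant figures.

P(12) = 71100 · e^(0.137·12) = 71100 · e^(1.644)
= 71100 · 5.17583 ≈ 368001.62

≈ 368,000 registered users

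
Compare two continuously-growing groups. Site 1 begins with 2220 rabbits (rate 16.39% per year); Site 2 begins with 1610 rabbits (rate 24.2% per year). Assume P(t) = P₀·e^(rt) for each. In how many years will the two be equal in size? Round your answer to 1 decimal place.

2220·e^(0.1639t) = 1610·e^(0.242t)
2220/1610 = e^((0.242 − 0.1639)t) → ln(1.37888) = 0.0781·t
t = 0.32127 / 0.0781

t ≈ 4.1 years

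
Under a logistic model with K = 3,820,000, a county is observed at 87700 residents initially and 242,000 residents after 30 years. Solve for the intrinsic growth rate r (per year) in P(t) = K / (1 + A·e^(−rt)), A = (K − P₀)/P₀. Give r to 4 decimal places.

A = (3820000 − 87700)/87700 = 42.55758
242000 = 3820000/(1 + 42.55758·e^(−r·30)) → e^(−30r) = (15.78512 − 1)/42.55758 = 0.347415
r = −ln(0.347415)/30 = 1.05724/30

r ≈ 0.0352 per year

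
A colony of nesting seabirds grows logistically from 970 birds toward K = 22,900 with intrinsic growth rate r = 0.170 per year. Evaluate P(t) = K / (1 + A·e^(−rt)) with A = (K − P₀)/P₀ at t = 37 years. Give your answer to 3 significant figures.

≈ 22,000 birds

A = (22900 − 970)/970 = 22.60825
P(37) = 22900 / (1 + 22.60825·e^(−0.17·37)) = 22900 / (1 + 22.60825·0.001855)
= 22900 / 1.04193 ≈ 21978.38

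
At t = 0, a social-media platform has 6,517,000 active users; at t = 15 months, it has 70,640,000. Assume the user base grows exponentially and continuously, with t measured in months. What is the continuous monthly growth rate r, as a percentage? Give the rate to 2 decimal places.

r ≈ 15.89% per month

70640000 = 6517000 · e^(r·15)
e^(15r) = 70640000/6517000 = 10.83934
r = ln(10.83934) / 15 = 2.38318 / 15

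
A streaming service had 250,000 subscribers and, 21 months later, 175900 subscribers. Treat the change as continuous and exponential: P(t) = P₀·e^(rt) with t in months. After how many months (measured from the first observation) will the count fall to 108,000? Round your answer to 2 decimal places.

t ≈ 50.14 months

r = ln(175900/250000) / 21 ≈ -0.01674 per month
t = ln(108000/250000) / r = -0.83933 / -0.01674 ≈ 50.138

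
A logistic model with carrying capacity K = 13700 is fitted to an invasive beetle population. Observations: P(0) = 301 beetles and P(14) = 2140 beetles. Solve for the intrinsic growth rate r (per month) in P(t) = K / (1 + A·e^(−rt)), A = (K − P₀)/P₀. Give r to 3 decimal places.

A = (13700 − 301)/301 = 44.51495
2140 = 13700/(1 + 44.51495·e^(−r·14)) → e^(−14r) = (6.40187 − 1)/44.51495 = 0.12135
r = −ln(0.12135)/14 = 2.10908/14

r ≈ 0.151 per month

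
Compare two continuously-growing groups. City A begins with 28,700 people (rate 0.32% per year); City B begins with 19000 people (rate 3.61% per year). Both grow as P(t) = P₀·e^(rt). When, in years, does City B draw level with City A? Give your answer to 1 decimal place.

t ≈ 12.5 years

28700·e^(0.0032t) = 19000·e^(0.0361t)
28700/19000 = e^((0.0361 − 0.0032)t) → ln(1.51053) = 0.0329·t
t = 0.41246 / 0.0329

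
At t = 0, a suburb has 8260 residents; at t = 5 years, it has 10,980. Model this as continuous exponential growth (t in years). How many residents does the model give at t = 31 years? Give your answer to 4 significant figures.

r = ln(10980/8260) / 5 ≈ 0.05693 per year
P(31) = 8260 · e^(0.05693·31) = 8260 · 5.84061 ≈ 48243.44

≈ 48,240 residents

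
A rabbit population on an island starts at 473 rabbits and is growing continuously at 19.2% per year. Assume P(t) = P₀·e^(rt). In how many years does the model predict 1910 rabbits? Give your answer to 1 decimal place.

t ≈ 7.3 years

1910 = 473 · e^(0.192·t)
t = ln(1910/473) / 0.192 = ln(4.03805) / 0.192 = 1.39576 / 0.192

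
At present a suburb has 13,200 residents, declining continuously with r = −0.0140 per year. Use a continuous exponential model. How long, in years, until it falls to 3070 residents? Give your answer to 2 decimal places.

3070 = 13200 · e^(-0.014·t)
t = ln(3070/13200) / -0.014 = ln(0.23258) / -0.014 = -1.45854 / -0.014

t ≈ 104.18 years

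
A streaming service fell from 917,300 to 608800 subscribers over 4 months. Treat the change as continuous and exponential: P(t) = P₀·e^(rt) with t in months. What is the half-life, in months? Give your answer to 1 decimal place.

r = ln(608800/917300) / 4 = ln(0.66369) / 4 ≈ -0.102486 per month
half-life = ln 2 / |r| = 0.69315 / 0.102486

half-life ≈ 6.8 months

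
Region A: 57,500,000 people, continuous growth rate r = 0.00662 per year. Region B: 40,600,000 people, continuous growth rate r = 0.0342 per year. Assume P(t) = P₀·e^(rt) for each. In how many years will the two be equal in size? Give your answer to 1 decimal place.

t ≈ 12.6 years

57500000·e^(0.00662t) = 40600000·e^(0.0342t)
57500000/40600000 = e^((0.0342 − 0.00662)t) → ln(1.41626) = 0.02758·t
t = 0.34802 / 0.02758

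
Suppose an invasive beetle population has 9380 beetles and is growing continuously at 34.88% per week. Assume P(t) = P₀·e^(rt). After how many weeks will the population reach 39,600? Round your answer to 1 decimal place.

39600 = 9380 · e^(0.3488·t)
t = ln(39600/9380) / 0.3488 = ln(4.22175) / 0.3488 = 1.44025 / 0.3488

t ≈ 4.1 weeks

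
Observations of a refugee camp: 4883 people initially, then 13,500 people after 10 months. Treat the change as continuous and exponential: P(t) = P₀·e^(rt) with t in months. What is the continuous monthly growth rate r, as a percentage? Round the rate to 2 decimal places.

13500 = 4883 · e^(r·10)
e^(10r) = 13500/4883 = 2.76469
r = ln(2.76469) / 10 = 1.01693 / 10

r ≈ 10.17% per month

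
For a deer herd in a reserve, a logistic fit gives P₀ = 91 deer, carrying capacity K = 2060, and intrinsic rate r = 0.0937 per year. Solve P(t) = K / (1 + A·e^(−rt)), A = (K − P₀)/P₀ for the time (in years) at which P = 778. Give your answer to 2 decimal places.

A = (2060 − 91)/91 = 21.63736
778 = 2060/(1 + 21.63736·e^(−0.0937t)) → 1 + 21.63736·e^(−0.0937t) = 2.64781
e^(−0.0937t) = 0.076156 → t = ln(13.13094)/0.0937 = 2.57497/0.0937

t ≈ 27.48 years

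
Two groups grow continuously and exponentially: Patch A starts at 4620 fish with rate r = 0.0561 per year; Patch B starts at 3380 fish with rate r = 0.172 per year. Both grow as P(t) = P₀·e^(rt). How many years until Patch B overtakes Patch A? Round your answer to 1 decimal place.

t ≈ 2.7 years

4620·e^(0.0561t) = 3380·e^(0.172t)
4620/3380 = e^((0.172 − 0.0561)t) → ln(1.36686) = 0.1159·t
t = 0.31252 / 0.1159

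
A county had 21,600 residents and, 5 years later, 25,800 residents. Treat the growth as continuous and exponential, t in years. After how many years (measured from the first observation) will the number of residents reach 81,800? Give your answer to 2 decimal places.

r = ln(25800/21600) / 5 ≈ 0.035536 per year
t = ln(81800/21600) / r = 1.33158 / 0.035536 ≈ 37.471

t ≈ 37.47 years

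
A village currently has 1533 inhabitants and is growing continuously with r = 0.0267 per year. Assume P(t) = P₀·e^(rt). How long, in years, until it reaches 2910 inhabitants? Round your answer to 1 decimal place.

t ≈ 24.0 years

2910 = 1533 · e^(0.0267·t)
t = ln(2910/1533) / 0.0267 = ln(1.89824) / 0.0267 = 0.64093 / 0.0267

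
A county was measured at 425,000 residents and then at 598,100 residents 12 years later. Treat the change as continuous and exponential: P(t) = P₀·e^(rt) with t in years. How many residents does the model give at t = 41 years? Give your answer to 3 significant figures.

≈ 1,370,000 residents

r = ln(598100/425000) / 12 ≈ 0.028472 per year
P(41) = 425000 · e^(0.028472·41) = 425000 · 3.21352 ≈ 1365748.01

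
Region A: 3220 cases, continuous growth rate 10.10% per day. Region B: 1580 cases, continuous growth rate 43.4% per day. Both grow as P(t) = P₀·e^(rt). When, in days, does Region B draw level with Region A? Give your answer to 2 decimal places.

3220·e^(0.101t) = 1580·e^(0.434t)
3220/1580 = e^((0.434 − 0.101)t) → ln(2.03797) = 0.333·t
t = 0.71196 / 0.333

t ≈ 2.14 days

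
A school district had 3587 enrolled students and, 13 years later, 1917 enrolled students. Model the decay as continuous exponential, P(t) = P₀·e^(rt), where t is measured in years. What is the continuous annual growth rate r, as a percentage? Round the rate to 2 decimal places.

r ≈ -4.82% per year

1917 = 3587 · e^(r·13)
e^(13r) = 1917/3587 = 0.53443
r = ln(0.53443) / 13 = -0.62655 / 13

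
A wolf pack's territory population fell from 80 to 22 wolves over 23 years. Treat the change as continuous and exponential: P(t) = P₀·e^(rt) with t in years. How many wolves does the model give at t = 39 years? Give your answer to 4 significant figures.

≈ 8.962 wolves

r = ln(22/80) / 23 ≈ -0.05613 per year
P(39) = 80 · e^(-0.05613·39) = 80 · 0.11202 ≈ 8.96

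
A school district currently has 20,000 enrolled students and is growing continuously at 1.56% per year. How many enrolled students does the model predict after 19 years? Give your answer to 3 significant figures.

≈ 26,900 enrolled students

P(19) = 20000 · e^(0.0156·19) = 20000 · e^(0.2964)
= 20000 · 1.34501 ≈ 26900.16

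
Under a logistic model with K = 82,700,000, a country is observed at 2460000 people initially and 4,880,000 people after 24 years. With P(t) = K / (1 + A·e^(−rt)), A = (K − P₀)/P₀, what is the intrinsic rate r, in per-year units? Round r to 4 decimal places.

A = (82700000 − 2460000)/2460000 = 32.61789
4880000 = 82700000/(1 + 32.61789·e^(−r·24)) → e^(−24r) = (16.94672 − 1)/32.61789 = 0.488895
r = −ln(0.488895)/24 = 0.71561/24

r ≈ 0.0298 per year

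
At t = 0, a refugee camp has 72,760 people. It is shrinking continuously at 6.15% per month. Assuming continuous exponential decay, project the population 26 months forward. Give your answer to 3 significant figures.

P(26) = 72760 · e^(-0.0615·26) = 72760 · e^(-1.599)
= 72760 · 0.2021 ≈ 14704.69

≈ 14,700 people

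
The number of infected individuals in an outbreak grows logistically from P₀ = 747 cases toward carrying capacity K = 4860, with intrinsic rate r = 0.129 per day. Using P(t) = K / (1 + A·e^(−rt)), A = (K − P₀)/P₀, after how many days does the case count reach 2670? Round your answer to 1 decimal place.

t ≈ 14.8 days

A = (4860 − 747)/747 = 5.50602
2670 = 4860/(1 + 5.50602·e^(−0.129t)) → 1 + 5.50602·e^(−0.129t) = 1.82022
e^(−0.129t) = 0.148969 → t = ln(6.71282)/0.129 = 1.90402/0.129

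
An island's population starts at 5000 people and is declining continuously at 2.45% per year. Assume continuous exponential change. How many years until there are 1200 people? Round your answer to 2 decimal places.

t ≈ 58.25 years

1200 = 5000 · e^(-0.0245·t)
t = ln(1200/5000) / -0.0245 = ln(0.24) / -0.0245 = -1.42712 / -0.0245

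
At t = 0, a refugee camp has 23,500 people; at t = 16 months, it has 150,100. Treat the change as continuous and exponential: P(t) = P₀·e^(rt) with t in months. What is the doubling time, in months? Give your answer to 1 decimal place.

doubling time ≈ 6.0 months

r = ln(150100/23500) / 16 = ln(6.38723) / 16 ≈ 0.115894 per month
doubling time = ln 2 / |r| = 0.69315 / 0.115894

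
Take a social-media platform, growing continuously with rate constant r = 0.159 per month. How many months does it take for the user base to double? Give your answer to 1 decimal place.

doubling time ≈ 4.4 months

doubling time = ln(2) / |r| = 0.69315 / 0.159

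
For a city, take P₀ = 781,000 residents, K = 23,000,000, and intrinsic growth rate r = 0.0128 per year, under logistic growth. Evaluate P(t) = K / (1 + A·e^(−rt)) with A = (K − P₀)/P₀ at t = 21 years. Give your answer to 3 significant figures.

A = (23000000 − 781000)/781000 = 28.44942
P(21) = 23000000 / (1 + 28.44942·e^(−0.0128·21)) = 23000000 / (1 + 28.44942·0.764296)
= 23000000 / 22.74378 ≈ 1011265.34

≈ 1,010,000 residents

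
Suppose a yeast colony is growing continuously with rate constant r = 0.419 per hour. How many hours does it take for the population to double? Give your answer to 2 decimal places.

doubling time = ln(2) / |r| = 0.69315 / 0.419

doubling time ≈ 1.65 hours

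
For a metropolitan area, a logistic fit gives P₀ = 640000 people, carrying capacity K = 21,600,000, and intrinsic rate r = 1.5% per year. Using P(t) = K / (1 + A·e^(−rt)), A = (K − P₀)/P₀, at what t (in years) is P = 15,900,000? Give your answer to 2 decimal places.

t ≈ 300.98 years

A = (21600000 − 640000)/640000 = 32.75
15900000 = 21600000/(1 + 32.75·e^(−0.015t)) → 1 + 32.75·e^(−0.015t) = 1.35849
e^(−0.015t) = 0.010946 → t = ln(91.35526)/0.015 = 4.51476/0.015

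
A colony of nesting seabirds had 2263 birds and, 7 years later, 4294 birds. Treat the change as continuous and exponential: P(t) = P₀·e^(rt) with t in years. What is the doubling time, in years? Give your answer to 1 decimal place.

doubling time ≈ 7.6 years

r = ln(4294/2263) / 7 = ln(1.89748) / 7 ≈ 0.091504 per year
doubling time = ln 2 / |r| = 0.69315 / 0.091504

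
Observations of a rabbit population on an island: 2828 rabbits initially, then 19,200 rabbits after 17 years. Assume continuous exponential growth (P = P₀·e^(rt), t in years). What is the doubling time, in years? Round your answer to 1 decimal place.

r = ln(19200/2828) / 17 = ln(6.78925) / 17 ≈ 0.112667 per year
doubling time = ln 2 / |r| = 0.69315 / 0.112667

doubling time ≈ 6.2 years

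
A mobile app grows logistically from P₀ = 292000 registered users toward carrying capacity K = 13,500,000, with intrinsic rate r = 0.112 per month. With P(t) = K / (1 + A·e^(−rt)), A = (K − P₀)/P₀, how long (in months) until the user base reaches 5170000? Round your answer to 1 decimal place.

A = (13500000 − 292000)/292000 = 45.23288
5170000 = 13500000/(1 + 45.23288·e^(−0.112t)) → 1 + 45.23288·e^(−0.112t) = 2.61122
e^(−0.112t) = 0.035621 → t = ln(28.07371)/0.112 = 3.33483/0.112

t ≈ 29.8 months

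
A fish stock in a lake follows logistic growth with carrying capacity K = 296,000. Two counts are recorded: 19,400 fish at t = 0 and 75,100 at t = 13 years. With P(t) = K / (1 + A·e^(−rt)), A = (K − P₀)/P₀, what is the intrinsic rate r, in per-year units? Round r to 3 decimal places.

r ≈ 0.121 per year

A = (296000 − 19400)/19400 = 14.25773
75100 = 296000/(1 + 14.25773·e^(−r·13)) → e^(−13r) = (3.94141 − 1)/14.25773 = 0.206303
r = −ln(0.206303)/13 = 1.57841/13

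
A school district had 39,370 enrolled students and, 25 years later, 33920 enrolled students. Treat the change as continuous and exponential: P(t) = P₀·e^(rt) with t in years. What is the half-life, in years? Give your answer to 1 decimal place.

half-life ≈ 116.3 years

r = ln(33920/39370) / 25 = ln(0.86157) / 25 ≈ -0.00596 per year
half-life = ln 2 / |r| = 0.69315 / 0.00596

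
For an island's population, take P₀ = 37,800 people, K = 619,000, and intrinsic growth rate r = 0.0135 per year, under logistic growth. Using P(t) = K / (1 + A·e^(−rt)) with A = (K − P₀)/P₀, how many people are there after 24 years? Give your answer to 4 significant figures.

A = (619000 − 37800)/37800 = 15.37566
P(24) = 619000 / (1 + 15.37566·e^(−0.0135·24)) = 619000 / (1 + 15.37566·0.72325)
= 619000 / 12.12045 ≈ 51070.71

≈ 51,070 people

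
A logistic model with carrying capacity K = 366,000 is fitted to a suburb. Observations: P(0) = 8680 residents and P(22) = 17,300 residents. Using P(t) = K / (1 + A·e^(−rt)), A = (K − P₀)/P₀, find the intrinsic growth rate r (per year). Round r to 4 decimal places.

r ≈ 0.0325 per year

A = (366000 − 8680)/8680 = 41.1659
17300 = 366000/(1 + 41.1659·e^(−r·22)) → e^(−22r) = (21.15607 − 1)/41.1659 = 0.48963
r = −ln(0.48963)/22 = 0.7141/22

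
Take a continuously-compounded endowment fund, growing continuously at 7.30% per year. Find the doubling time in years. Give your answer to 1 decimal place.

doubling time = ln(2) / |r| = 0.69315 / 0.073

doubling time ≈ 9.5 years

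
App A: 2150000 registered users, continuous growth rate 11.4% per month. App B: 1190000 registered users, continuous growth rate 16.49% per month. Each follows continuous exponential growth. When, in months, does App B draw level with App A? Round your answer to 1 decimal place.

2150000·e^(0.114t) = 1190000·e^(0.1649t)
2150000/1190000 = e^((0.1649 − 0.114)t) → ln(1.80672) = 0.0509·t
t = 0.59151 / 0.0509

t ≈ 11.6 months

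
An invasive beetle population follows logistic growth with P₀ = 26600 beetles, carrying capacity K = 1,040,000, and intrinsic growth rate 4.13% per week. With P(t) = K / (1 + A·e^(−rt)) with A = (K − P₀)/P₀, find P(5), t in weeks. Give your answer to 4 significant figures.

≈ 32,510 beetles

A = (1040000 − 26600)/26600 = 38.09774
P(5) = 1040000 / (1 + 38.09774·e^(−0.0413·5)) = 1040000 / (1 + 38.09774·0.813426)
= 1040000 / 31.98971 ≈ 32510.46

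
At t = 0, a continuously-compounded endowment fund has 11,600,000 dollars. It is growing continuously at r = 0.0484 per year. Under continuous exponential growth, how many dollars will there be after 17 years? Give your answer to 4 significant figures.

P(17) = 11600000 · e^(0.0484·17) = 11600000 · e^(0.8228)
= 11600000 · 2.27687 ≈ 26411647.29

≈ 26,410,000 dollars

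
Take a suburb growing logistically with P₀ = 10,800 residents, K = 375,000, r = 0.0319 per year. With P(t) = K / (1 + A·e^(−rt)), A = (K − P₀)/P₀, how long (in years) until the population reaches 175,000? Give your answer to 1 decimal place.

A = (375000 − 10800)/10800 = 33.72222
175000 = 375000/(1 + 33.72222·e^(−0.0319t)) → 1 + 33.72222·e^(−0.0319t) = 2.14286
e^(−0.0319t) = 0.03389 → t = ln(29.50694)/0.0319 = 3.38463/0.0319

t ≈ 106.1 years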